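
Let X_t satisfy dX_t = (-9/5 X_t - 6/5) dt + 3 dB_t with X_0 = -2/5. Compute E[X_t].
E[X_t] = -2/3 + 4*exp(-9*t/5)/15

Taking expectations and using E[dB_t] = 0, the mean m(t) = E[X_t] satisfies the ODE m'(t) = a m(t) + b with m(0) = x_0. With a = -9/5, b = -6/5, x_0 = -2/5, the solution is
  m(t) = x_0 * exp(a t) + (b/a) * (exp(a t) - 1)
       = (-2/5) * exp((-9/5) t) + ((-6/5)/(-9/5)) * (exp((-9/5) t) - 1)
       = -2/3 + 4*exp(-9*t/5)/15.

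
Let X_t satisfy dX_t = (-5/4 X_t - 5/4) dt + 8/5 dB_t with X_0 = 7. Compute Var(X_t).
Var(X_t) = 128/125 - 128*exp(-5*t/2)/125

The variance V(t) = Var(X_t) satisfies V'(t) = 2 a V(t) + c^2 with V(0) = 0 (drift coefficient is linear in X, diffusion is constant). With a = -5/4, c = 8/5, the solution is
  V(t) = (c^2 / (2 a)) * (exp(2 a t) - 1)
       = ((8/5)^2 / (2*(-5/4))) * (exp((-5/2) t) - 1)
       = 128/125 - 128*exp(-5*t/2)/125.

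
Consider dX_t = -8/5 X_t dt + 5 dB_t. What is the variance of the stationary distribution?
lim Var(X_t) = 125/16

The OU SDE dX = -theta X dt + sigma dB admits the integrating factor exp(theta t): d(exp(theta t) X_t) = sigma exp(theta t) dB_t. Integrating from 0 to t gives X_t = x_0 * exp(-theta t) + sigma * int_0^t exp(-theta (t-s)) dB_s for any initial x_0. The Itô integral has variance (by the Itô isometry) sigma^2 * int_0^t exp(-2 theta (t - s)) ds = sigma^2 * (1 - exp(-2 theta t)) / (2 theta), independent of x_0.
With theta = 8/5, sigma = 5:
  Var(X_t) = (5)^2 * (1 - exp(-2*8/5 t)) / (2 * 8/5) = 125/16 - 125*exp(-16*t/5)/16.
As t -> infinity, exp(-2*8/5 t) -> 0, so the stationary variance is sigma^2 / (2 theta) = 125/16.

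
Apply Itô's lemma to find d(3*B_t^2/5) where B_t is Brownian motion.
d(3*B_t^2/5) = (3/5) dt + (6*B_t/5) dB_t

Itô's formula for f(B_t) gives d f(B_t) = f'(B_t) dB_t + (1/2) f''(B_t) dt. Compute derivatives of f(x) = 3*x^2/5:
  f'(x)  = 6*x/5
  f''(x) = 6/5
Substitute x = B_t and multiply the f'' term by 1/2:
  drift     = (1/2) * (6/5) evaluated at B_t = 3/5
  diffusion = (6*x/5) evaluated at B_t = 6*B_t/5
Therefore d(3*B_t^2/5) = (3/5) dt + (6*B_t/5) dB_t.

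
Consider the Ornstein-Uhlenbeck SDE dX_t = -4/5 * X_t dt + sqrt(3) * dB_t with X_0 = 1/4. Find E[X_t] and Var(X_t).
E[X_t] = exp(-4*t/5)/4; Var(X_t) = 15/8 - 15*exp(-8*t/5)/8

The OU SDE dX = -theta X dt + sigma dB admits the integrating factor exp(theta t): d(exp(theta t) X_t) = sigma exp(theta t) dB_t. Integrating from 0 to t:
  X_t = x_0 * exp(-theta t) + sigma * int_0^t exp(-theta (t-s)) dB_s.
The Itô integral has mean 0 and (by the Itô isometry) variance sigma^2 * int_0^t exp(-2 theta (t - s)) ds = sigma^2 * (1 - exp(-2 theta t)) / (2 theta).
With theta = 4/5, sigma = sqrt(3), x_0 = 1/4:
  E[X_t] = 1/4 * exp(-4/5 t) = exp(-4*t/5)/4
  Var(X_t) = (sqrt(3))^2 * (1 - exp(-2*4/5 t)) / (2 * 4/5) = 15/8 - 15*exp(-8*t/5)/8.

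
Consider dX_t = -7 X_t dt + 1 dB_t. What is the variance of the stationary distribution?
lim Var(X_t) = 1/14

The OU SDE dX = -theta X dt + sigma dB admits the integrating factor exp(theta t): d(exp(theta t) X_t) = sigma exp(theta t) dB_t. Integrating from 0 to t gives X_t = x_0 * exp(-theta t) + sigma * int_0^t exp(-theta (t-s)) dB_s for any initial x_0. The Itô integral has variance (by the Itô isometry) sigma^2 * int_0^t exp(-2 theta (t - s)) ds = sigma^2 * (1 - exp(-2 theta t)) / (2 theta), independent of x_0.
With theta = 7, sigma = 1:
  Var(X_t) = (1)^2 * (1 - exp(-2*7 t)) / (2 * 7) = 1/14 - exp(-14*t)/14.
As t -> infinity, exp(-2*7 t) -> 0, so the stationary variance is sigma^2 / (2 theta) = 1/14.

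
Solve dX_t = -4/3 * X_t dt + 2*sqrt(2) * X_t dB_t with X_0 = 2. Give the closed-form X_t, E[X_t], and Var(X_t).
X_t = 2 * exp((-16/3) t + (2*sqrt(2)) B_t); E[X_t] = 2*exp(-4*t/3); Var(X_t) = (4*exp(8*t) - 4)*exp(-8*t/3)

For GBM dX = mu X dt + sigma X dB with X_0 = x_0, apply Itô to Y = log X: dY = (mu - sigma^2/2) dt + sigma dB, so Y_t = log(x_0) + (mu - sigma^2/2) t + sigma B_t and hence X_t = x_0 * exp((mu - sigma^2/2) t + sigma B_t).
With mu = -4/3, sigma = 2*sqrt(2), x_0 = 2, this gives:
  X_t = 2 * exp((-16/3) * t + (2*sqrt(2)) * B_t).
Since sigma*B_t ~ Normal(0, sigma^2 t), E[exp(sigma*B_t)] = exp(sigma^2 t / 2); so E[X_t] = x_0 * exp((mu - sigma^2/2) t) * exp(sigma^2 t / 2) = x_0 * exp(mu t) = 2*exp(-4*t/3).
Var(X_t) = E[X_t^2] - (E[X_t])^2 = x_0^2 * exp(2 mu t) * (exp(sigma^2 t) - 1) = (4*exp(8*t) - 4)*exp(-8*t/3).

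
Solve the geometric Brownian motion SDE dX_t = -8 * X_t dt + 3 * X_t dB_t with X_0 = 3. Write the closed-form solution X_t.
X_t = 3 * exp((-25/2) * t + (3) * B_t)

For GBM dX = mu X dt + sigma X dB with X_0 = x_0, apply Itô to Y = log X: dY = (mu - sigma^2/2) dt + sigma dB, so Y_t = log(x_0) + (mu - sigma^2/2) t + sigma B_t and hence X_t = x_0 * exp((mu - sigma^2/2) t + sigma B_t).
With mu = -8, sigma = 3, x_0 = 3, this gives:
  X_t = 3 * exp((-25/2) * t + (3) * B_t).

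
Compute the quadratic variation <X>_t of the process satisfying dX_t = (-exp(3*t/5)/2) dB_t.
<X>_t = 5*exp(6*t/5)/24 - 5/24

For an Itô process dX_t = a(t) dt + b(t) dB_t, the quadratic variation is <X>_t = int_0^t b(s)^2 ds (the drift term does not contribute). Here b(s) = -exp(3*s/5)/2, so
  b(s)^2 = exp(6*s/5)/4.
Integrating from 0 to t:
  <X>_t = int_0^t (exp(6*s/5)/4) ds = 5*exp(6*t/5)/24 - 5/24.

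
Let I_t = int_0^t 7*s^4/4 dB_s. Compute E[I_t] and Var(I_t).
E[I_t] = 0; Var(I_t) = 49*t^9/144

The Itô integral of a deterministic integrand f(s) has mean 0 because each increment f(s) * (B_{s+ds} - B_s) has mean 0. By the Itô isometry:
  Var( int_0^t f(s) dB_s ) = E[ (int_0^t f(s) dB_s)^2 ] = int_0^t f(s)^2 ds.
Here f(s) = 7*s^4/4, so f(s)^2 = 49*s^8/16. Integrate:
  int_0^t (49*s^8/16) ds = 49*t^9/144.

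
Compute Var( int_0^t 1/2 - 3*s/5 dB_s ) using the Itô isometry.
Var = t*(12*t^2 - 30*t + 25)/100

The Itô integral of a deterministic integrand f(s) has mean 0 because each increment f(s) * (B_{s+ds} - B_s) has mean 0. By the Itô isometry:
  Var( int_0^t f(s) dB_s ) = E[ (int_0^t f(s) dB_s)^2 ] = int_0^t f(s)^2 ds.
Here f(s) = 1/2 - 3*s/5, so f(s)^2 = (6*s - 5)^2/100. Integrate:
  int_0^t ((6*s - 5)^2/100) ds = t*(12*t^2 - 30*t + 25)/100.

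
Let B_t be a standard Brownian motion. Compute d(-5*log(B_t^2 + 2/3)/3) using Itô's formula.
d(-5*log(B_t^2 + 2/3)/3) = (5*(3*B_t^2 - 2)/(3*B_t^2 + 2)^2) dt + (-10*B_t/(3*B_t^2 + 2)) dB_t

Itô's formula for f(B_t) gives d f(B_t) = f'(B_t) dB_t + (1/2) f''(B_t) dt. Compute derivatives of f(x) = -5*log(x^2 + 2/3)/3:
  f'(x)  = -10*x/(3*x^2 + 2)
  f''(x) = 10*(3*x^2 - 2)/(3*x^2 + 2)^2
Substitute x = B_t and multiply the f'' term by 1/2:
  drift     = (1/2) * (10*(3*x^2 - 2)/(3*x^2 + 2)^2) evaluated at B_t = 5*(3*B_t^2 - 2)/(3*B_t^2 + 2)^2
  diffusion = (-10*x/(3*x^2 + 2)) evaluated at B_t = -10*B_t/(3*B_t^2 + 2)
Therefore d(-5*log(B_t^2 + 2/3)/3) = (5*(3*B_t^2 - 2)/(3*B_t^2 + 2)^2) dt + (-10*B_t/(3*B_t^2 + 2)) dB_t.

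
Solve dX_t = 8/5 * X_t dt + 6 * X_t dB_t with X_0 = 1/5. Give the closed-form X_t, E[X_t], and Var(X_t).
X_t = 1/5 * exp((-82/5) t + (6) B_t); E[X_t] = exp(8*t/5)/5; Var(X_t) = (exp(36*t) - 1)*exp(16*t/5)/25

For GBM dX = mu X dt + sigma X dB with X_0 = x_0, apply Itô to Y = log X: dY = (mu - sigma^2/2) dt + sigma dB, so Y_t = log(x_0) + (mu - sigma^2/2) t + sigma B_t and hence X_t = x_0 * exp((mu - sigma^2/2) t + sigma B_t).
With mu = 8/5, sigma = 6, x_0 = 1/5, this gives:
  X_t = 1/5 * exp((-82/5) * t + (6) * B_t).
Since sigma*B_t ~ Normal(0, sigma^2 t), E[exp(sigma*B_t)] = exp(sigma^2 t / 2); so E[X_t] = x_0 * exp((mu - sigma^2/2) t) * exp(sigma^2 t / 2) = x_0 * exp(mu t) = exp(8*t/5)/5.
Var(X_t) = E[X_t^2] - (E[X_t])^2 = x_0^2 * exp(2 mu t) * (exp(sigma^2 t) - 1) = (exp(36*t) - 1)*exp(16*t/5)/25.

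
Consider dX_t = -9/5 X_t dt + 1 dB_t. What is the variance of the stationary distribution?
lim Var(X_t) = 5/18

The OU SDE dX = -theta X dt + sigma dB admits the integrating factor exp(theta t): d(exp(theta t) X_t) = sigma exp(theta t) dB_t. Integrating from 0 to t gives X_t = x_0 * exp(-theta t) + sigma * int_0^t exp(-theta (t-s)) dB_s for any initial x_0. The Itô integral has variance (by the Itô isometry) sigma^2 * int_0^t exp(-2 theta (t - s)) ds = sigma^2 * (1 - exp(-2 theta t)) / (2 theta), independent of x_0.
With theta = 9/5, sigma = 1:
  Var(X_t) = (1)^2 * (1 - exp(-2*9/5 t)) / (2 * 9/5) = 5/18 - 5*exp(-18*t/5)/18.
As t -> infinity, exp(-2*9/5 t) -> 0, so the stationary variance is sigma^2 / (2 theta) = 5/18.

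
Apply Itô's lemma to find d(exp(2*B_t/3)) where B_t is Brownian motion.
d(exp(2*B_t/3)) = (2*exp(2*B_t/3)/9) dt + (2*exp(2*B_t/3)/3) dB_t

Itô's formula for f(B_t) gives d f(B_t) = f'(B_t) dB_t + (1/2) f''(B_t) dt. Compute derivatives of f(x) = exp(2*x/3):
  f'(x)  = 2*exp(2*x/3)/3
  f''(x) = 4*exp(2*x/3)/9
Substitute x = B_t and multiply the f'' term by 1/2:
  drift     = (1/2) * (4*exp(2*x/3)/9) evaluated at B_t = 2*exp(2*B_t/3)/9
  diffusion = (2*exp(2*x/3)/3) evaluated at B_t = 2*exp(2*B_t/3)/3
Therefore d(exp(2*B_t/3)) = (2*exp(2*B_t/3)/9) dt + (2*exp(2*B_t/3)/3) dB_t.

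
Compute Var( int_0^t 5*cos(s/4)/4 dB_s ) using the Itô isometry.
Var = 25*t/32 + 25*sin(t/2)/16

The Itô integral of a deterministic integrand f(s) has mean 0 because each increment f(s) * (B_{s+ds} - B_s) has mean 0. By the Itô isometry:
  Var( int_0^t f(s) dB_s ) = E[ (int_0^t f(s) dB_s)^2 ] = int_0^t f(s)^2 ds.
Here f(s) = 5*cos(s/4)/4, so f(s)^2 = 25*cos(s/4)^2/16. Integrate:
  int_0^t (25*cos(s/4)^2/16) ds = 25*t/32 + 25*sin(t/2)/16.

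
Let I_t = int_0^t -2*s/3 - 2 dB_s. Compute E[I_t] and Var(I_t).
E[I_t] = 0; Var(I_t) = 4*t*(t^2 + 9*t + 27)/27

The Itô integral of a deterministic integrand f(s) has mean 0 because each increment f(s) * (B_{s+ds} - B_s) has mean 0. By the Itô isometry:
  Var( int_0^t f(s) dB_s ) = E[ (int_0^t f(s) dB_s)^2 ] = int_0^t f(s)^2 ds.
Here f(s) = -2*s/3 - 2, so f(s)^2 = 4*(s + 3)^2/9. Integrate:
  int_0^t (4*(s + 3)^2/9) ds = 4*t*(t^2 + 9*t + 27)/27.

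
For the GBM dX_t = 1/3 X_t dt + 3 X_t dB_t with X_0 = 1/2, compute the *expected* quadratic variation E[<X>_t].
E[<X>_t] = 27*exp(29*t/3)/116 - 27/116

<X>_t = int_0^t (3 * X_s)^2 ds. Taking expectation inside the integral: E[<X>_t] = 3^2 * int_0^t E[X_s^2] ds. For GBM, E[X_s^2] = x_0^2 * exp((2 mu + sigma^2) s). Integrating:
  E[<X>_t] = 3^2 * (1/2)^2 * (exp((2*(1/3) + 3^2) t) - 1) / (2*(1/3) + 3^2)
           = 3^2 * (1/2)^2 * (exp((29/3) t) - 1) / (29/3) = 27*exp(29*t/3)/116 - 27/116.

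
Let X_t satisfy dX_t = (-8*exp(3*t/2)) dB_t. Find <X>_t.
<X>_t = 64*exp(3*t)/3 - 64/3

For an Itô process dX_t = a(t) dt + b(t) dB_t, the quadratic variation is <X>_t = int_0^t b(s)^2 ds (the drift term does not contribute). Here b(s) = -8*exp(3*s/2), so
  b(s)^2 = 64*exp(3*s).
Integrating from 0 to t:
  <X>_t = int_0^t (64*exp(3*s)) ds = 64*exp(3*t)/3 - 64/3.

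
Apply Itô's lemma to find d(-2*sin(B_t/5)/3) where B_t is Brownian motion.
d(-2*sin(B_t/5)/3) = (sin(B_t/5)/75) dt + (-2*cos(B_t/5)/15) dB_t

Itô's formula for f(B_t) gives d f(B_t) = f'(B_t) dB_t + (1/2) f''(B_t) dt. Compute derivatives of f(x) = -2*sin(x/5)/3:
  f'(x)  = -2*cos(x/5)/15
  f''(x) = 2*sin(x/5)/75
Substitute x = B_t and multiply the f'' term by 1/2:
  drift     = (1/2) * (2*sin(x/5)/75) evaluated at B_t = sin(B_t/5)/75
  diffusion = (-2*cos(x/5)/15) evaluated at B_t = -2*cos(B_t/5)/15
Therefore d(-2*sin(B_t/5)/3) = (sin(B_t/5)/75) dt + (-2*cos(B_t/5)/15) dB_t.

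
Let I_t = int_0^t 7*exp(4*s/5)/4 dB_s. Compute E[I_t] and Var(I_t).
E[I_t] = 0; Var(I_t) = 245*exp(8*t/5)/128 - 245/128

The Itô integral of a deterministic integrand f(s) has mean 0 because each increment f(s) * (B_{s+ds} - B_s) has mean 0. By the Itô isometry:
  Var( int_0^t f(s) dB_s ) = E[ (int_0^t f(s) dB_s)^2 ] = int_0^t f(s)^2 ds.
Here f(s) = 7*exp(4*s/5)/4, so f(s)^2 = 49*exp(8*s/5)/16. Integrate:
  int_0^t (49*exp(8*s/5)/16) ds = 245*exp(8*t/5)/128 - 245/128.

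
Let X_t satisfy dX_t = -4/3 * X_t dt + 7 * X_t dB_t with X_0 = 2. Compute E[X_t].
E[X_t] = 2*exp(-4*t/3)

For GBM dX = mu X dt + sigma X dB with X_0 = x_0, apply Itô to Y = log X: dY = (mu - sigma^2/2) dt + sigma dB, so Y_t = log(x_0) + (mu - sigma^2/2) t + sigma B_t and hence X_t = x_0 * exp((mu - sigma^2/2) t + sigma B_t).
With mu = -4/3, sigma = 7, x_0 = 2, this gives:
  X_t = 2 * exp((-155/6) * t + (7) * B_t).
Since sigma*B_t ~ Normal(0, sigma^2 t), E[exp(sigma*B_t)] = exp(sigma^2 t / 2); so E[X_t] = x_0 * exp((mu - sigma^2/2) t) * exp(sigma^2 t / 2) = x_0 * exp(mu t) = 2*exp(-4*t/3).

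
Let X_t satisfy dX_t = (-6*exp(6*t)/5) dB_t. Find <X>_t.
<X>_t = 3*exp(12*t)/25 - 3/25

For an Itô process dX_t = a(t) dt + b(t) dB_t, the quadratic variation is <X>_t = int_0^t b(s)^2 ds (the drift term does not contribute). Here b(s) = -6*exp(6*s)/5, so
  b(s)^2 = 36*exp(12*s)/25.
Integrating from 0 to t:
  <X>_t = int_0^t (36*exp(12*s)/25) ds = 3*exp(12*t)/25 - 3/25.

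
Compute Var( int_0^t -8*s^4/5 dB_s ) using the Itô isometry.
Var = 64*t^9/225

The Itô integral of a deterministic integrand f(s) has mean 0 because each increment f(s) * (B_{s+ds} - B_s) has mean 0. By the Itô isometry:
  Var( int_0^t f(s) dB_s ) = E[ (int_0^t f(s) dB_s)^2 ] = int_0^t f(s)^2 ds.
Here f(s) = -8*s^4/5, so f(s)^2 = 64*s^8/25. Integrate:
  int_0^t (64*s^8/25) ds = 64*t^9/225.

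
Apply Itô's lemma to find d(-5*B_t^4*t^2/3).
d(-5*B_t^4*t^2/3) = (10*B_t^2*t*(-B_t^2 - 3*t)/3) dt + (-20*B_t^3*t^2/3) dB_t

Itô's formula for f(t, x): d f(t, B_t) = (f_t + (1/2) f_xx) dt + f_x dB_t. Compute partials of f(t, x) = -5*t^2*x^4/3:
  f_t(t,x)  = -10*t*x^4/3
  f_x(t,x)  = -20*t^2*x^3/3
  f_xx(t,x) = -20*t^2*x^2
Assemble drift = f_t + (1/2) f_xx = 10*t*x^2*(-3*t - x^2)/3 and diffusion = f_x = -20*t^2*x^3/3. Substituting x = B_t:
  d(-5*B_t^4*t^2/3) = (10*B_t^2*t*(-B_t^2 - 3*t)/3) dt + (-20*B_t^3*t^2/3) dB_t.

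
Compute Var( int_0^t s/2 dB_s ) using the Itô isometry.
Var = t^3/12

The Itô integral of a deterministic integrand f(s) has mean 0 because each increment f(s) * (B_{s+ds} - B_s) has mean 0. By the Itô isometry:
  Var( int_0^t f(s) dB_s ) = E[ (int_0^t f(s) dB_s)^2 ] = int_0^t f(s)^2 ds.
Here f(s) = s/2, so f(s)^2 = s^2/4. Integrate:
  int_0^t (s^2/4) ds = t^3/12.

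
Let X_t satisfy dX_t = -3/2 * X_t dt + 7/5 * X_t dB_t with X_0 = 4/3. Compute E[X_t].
E[X_t] = 4*exp(-3*t/2)/3

For GBM dX = mu X dt + sigma X dB with X_0 = x_0, apply Itô to Y = log X: dY = (mu - sigma^2/2) dt + sigma dB, so Y_t = log(x_0) + (mu - sigma^2/2) t + sigma B_t and hence X_t = x_0 * exp((mu - sigma^2/2) t + sigma B_t).
With mu = -3/2, sigma = 7/5, x_0 = 4/3, this gives:
  X_t = 4/3 * exp((-62/25) * t + (7/5) * B_t).
Since sigma*B_t ~ Normal(0, sigma^2 t), E[exp(sigma*B_t)] = exp(sigma^2 t / 2); so E[X_t] = x_0 * exp((mu - sigma^2/2) t) * exp(sigma^2 t / 2) = x_0 * exp(mu t) = 4*exp(-3*t/2)/3.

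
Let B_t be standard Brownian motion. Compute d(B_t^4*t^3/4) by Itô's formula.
d(B_t^4*t^3/4) = (3*B_t^2*t^2*(B_t^2 + 2*t)/4) dt + (B_t^3*t^3) dB_t

Itô's formula for f(t, x): d f(t, B_t) = (f_t + (1/2) f_xx) dt + f_x dB_t. Compute partials of f(t, x) = t^3*x^4/4:
  f_t(t,x)  = 3*t^2*x^4/4
  f_x(t,x)  = t^3*x^3
  f_xx(t,x) = 3*t^3*x^2
Assemble drift = f_t + (1/2) f_xx = 3*t^2*x^2*(2*t + x^2)/4 and diffusion = f_x = t^3*x^3. Substituting x = B_t:
  d(B_t^4*t^3/4) = (3*B_t^2*t^2*(B_t^2 + 2*t)/4) dt + (B_t^3*t^3) dB_t.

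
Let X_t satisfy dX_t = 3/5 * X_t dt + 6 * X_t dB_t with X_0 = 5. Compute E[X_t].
E[X_t] = 5*exp(3*t/5)

For GBM dX = mu X dt + sigma X dB with X_0 = x_0, apply Itô to Y = log X: dY = (mu - sigma^2/2) dt + sigma dB, so Y_t = log(x_0) + (mu - sigma^2/2) t + sigma B_t and hence X_t = x_0 * exp((mu - sigma^2/2) t + sigma B_t).
With mu = 3/5, sigma = 6, x_0 = 5, this gives:
  X_t = 5 * exp((-87/5) * t + (6) * B_t).
Since sigma*B_t ~ Normal(0, sigma^2 t), E[exp(sigma*B_t)] = exp(sigma^2 t / 2); so E[X_t] = x_0 * exp((mu - sigma^2/2) t) * exp(sigma^2 t / 2) = x_0 * exp(mu t) = 5*exp(3*t/5).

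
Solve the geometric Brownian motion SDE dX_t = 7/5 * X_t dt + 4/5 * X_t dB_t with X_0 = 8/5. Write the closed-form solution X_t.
X_t = 8/5 * exp((27/25) * t + (4/5) * B_t)

For GBM dX = mu X dt + sigma X dB with X_0 = x_0, apply Itô to Y = log X: dY = (mu - sigma^2/2) dt + sigma dB, so Y_t = log(x_0) + (mu - sigma^2/2) t + sigma B_t and hence X_t = x_0 * exp((mu - sigma^2/2) t + sigma B_t).
With mu = 7/5, sigma = 4/5, x_0 = 8/5, this gives:
  X_t = 8/5 * exp((27/25) * t + (4/5) * B_t).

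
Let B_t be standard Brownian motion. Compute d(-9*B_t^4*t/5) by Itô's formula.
d(-9*B_t^4*t/5) = (9*B_t^2*(-B_t^2 - 6*t)/5) dt + (-36*B_t^3*t/5) dB_t

Itô's formula for f(t, x): d f(t, B_t) = (f_t + (1/2) f_xx) dt + f_x dB_t. Compute partials of f(t, x) = -9*t*x^4/5:
  f_t(t,x)  = -9*x^4/5
  f_x(t,x)  = -36*t*x^3/5
  f_xx(t,x) = -108*t*x^2/5
Assemble drift = f_t + (1/2) f_xx = 9*x^2*(-6*t - x^2)/5 and diffusion = f_x = -36*t*x^3/5. Substituting x = B_t:
  d(-9*B_t^4*t/5) = (9*B_t^2*(-B_t^2 - 6*t)/5) dt + (-36*B_t^3*t/5) dB_t.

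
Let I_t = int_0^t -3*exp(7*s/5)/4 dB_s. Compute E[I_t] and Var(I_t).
E[I_t] = 0; Var(I_t) = 45*exp(14*t/5)/224 - 45/224

The Itô integral of a deterministic integrand f(s) has mean 0 because each increment f(s) * (B_{s+ds} - B_s) has mean 0. By the Itô isometry:
  Var( int_0^t f(s) dB_s ) = E[ (int_0^t f(s) dB_s)^2 ] = int_0^t f(s)^2 ds.
Here f(s) = -3*exp(7*s/5)/4, so f(s)^2 = 9*exp(14*s/5)/16. Integrate:
  int_0^t (9*exp(14*s/5)/16) ds = 45*exp(14*t/5)/224 - 45/224.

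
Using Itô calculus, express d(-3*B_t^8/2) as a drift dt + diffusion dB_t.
d(-3*B_t^8/2) = (-42*B_t^6) dt + (-12*B_t^7) dB_t

Itô's formula for f(B_t) gives d f(B_t) = f'(B_t) dB_t + (1/2) f''(B_t) dt. Compute derivatives of f(x) = -3*x^8/2:
  f'(x)  = -12*x^7
  f''(x) = -84*x^6
Substitute x = B_t and multiply the f'' term by 1/2:
  drift     = (1/2) * (-84*x^6) evaluated at B_t = -42*B_t^6
  diffusion = (-12*x^7) evaluated at B_t = -12*B_t^7
Therefore d(-3*B_t^8/2) = (-42*B_t^6) dt + (-12*B_t^7) dB_t.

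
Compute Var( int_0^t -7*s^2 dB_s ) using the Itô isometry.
Var = 49*t^5/5

The Itô integral of a deterministic integrand f(s) has mean 0 because each increment f(s) * (B_{s+ds} - B_s) has mean 0. By the Itô isometry:
  Var( int_0^t f(s) dB_s ) = E[ (int_0^t f(s) dB_s)^2 ] = int_0^t f(s)^2 ds.
Here f(s) = -7*s^2, so f(s)^2 = 49*s^4. Integrate:
  int_0^t (49*s^4) ds = 49*t^5/5.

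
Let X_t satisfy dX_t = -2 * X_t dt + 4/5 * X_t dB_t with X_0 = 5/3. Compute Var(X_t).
Var(X_t) = (25*exp(16*t/25) - 25)*exp(-4*t)/9

For GBM dX = mu X dt + sigma X dB with X_0 = x_0, apply Itô to Y = log X: dY = (mu - sigma^2/2) dt + sigma dB, so Y_t = log(x_0) + (mu - sigma^2/2) t + sigma B_t and hence X_t = x_0 * exp((mu - sigma^2/2) t + sigma B_t).
With mu = -2, sigma = 4/5, x_0 = 5/3, this gives:
  X_t = 5/3 * exp((-58/25) * t + (4/5) * B_t).
Since sigma*B_t ~ Normal(0, sigma^2 t), E[exp(sigma*B_t)] = exp(sigma^2 t / 2); so E[X_t] = x_0 * exp((mu - sigma^2/2) t) * exp(sigma^2 t / 2) = x_0 * exp(mu t) = 5*exp(-2*t)/3.
Var(X_t) = E[X_t^2] - (E[X_t])^2 = x_0^2 * exp(2 mu t) * (exp(sigma^2 t) - 1) = (25*exp(16*t/25) - 25)*exp(-4*t)/9.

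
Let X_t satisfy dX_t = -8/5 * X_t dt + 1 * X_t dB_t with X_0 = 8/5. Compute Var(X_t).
Var(X_t) = (64*exp(t) - 64)*exp(-16*t/5)/25

For GBM dX = mu X dt + sigma X dB with X_0 = x_0, apply Itô to Y = log X: dY = (mu - sigma^2/2) dt + sigma dB, so Y_t = log(x_0) + (mu - sigma^2/2) t + sigma B_t and hence X_t = x_0 * exp((mu - sigma^2/2) t + sigma B_t).
With mu = -8/5, sigma = 1, x_0 = 8/5, this gives:
  X_t = 8/5 * exp((-21/10) * t + (1) * B_t).
Since sigma*B_t ~ Normal(0, sigma^2 t), E[exp(sigma*B_t)] = exp(sigma^2 t / 2); so E[X_t] = x_0 * exp((mu - sigma^2/2) t) * exp(sigma^2 t / 2) = x_0 * exp(mu t) = 8*exp(-8*t/5)/5.
Var(X_t) = E[X_t^2] - (E[X_t])^2 = x_0^2 * exp(2 mu t) * (exp(sigma^2 t) - 1) = (64*exp(t) - 64)*exp(-16*t/5)/25.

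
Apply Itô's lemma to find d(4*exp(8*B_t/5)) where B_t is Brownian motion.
d(4*exp(8*B_t/5)) = (128*exp(8*B_t/5)/25) dt + (32*exp(8*B_t/5)/5) dB_t

Itô's formula for f(B_t) gives d f(B_t) = f'(B_t) dB_t + (1/2) f''(B_t) dt. Compute derivatives of f(x) = 4*exp(8*x/5):
  f'(x)  = 32*exp(8*x/5)/5
  f''(x) = 256*exp(8*x/5)/25
Substitute x = B_t and multiply the f'' term by 1/2:
  drift     = (1/2) * (256*exp(8*x/5)/25) evaluated at B_t = 128*exp(8*B_t/5)/25
  diffusion = (32*exp(8*x/5)/5) evaluated at B_t = 32*exp(8*B_t/5)/5
Therefore d(4*exp(8*B_t/5)) = (128*exp(8*B_t/5)/25) dt + (32*exp(8*B_t/5)/5) dB_t.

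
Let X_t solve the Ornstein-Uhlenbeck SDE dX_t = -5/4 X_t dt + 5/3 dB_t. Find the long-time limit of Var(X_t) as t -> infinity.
lim Var(X_t) = 10/9

The OU SDE dX = -theta X dt + sigma dB admits the integrating factor exp(theta t): d(exp(theta t) X_t) = sigma exp(theta t) dB_t. Integrating from 0 to t gives X_t = x_0 * exp(-theta t) + sigma * int_0^t exp(-theta (t-s)) dB_s for any initial x_0. The Itô integral has variance (by the Itô isometry) sigma^2 * int_0^t exp(-2 theta (t - s)) ds = sigma^2 * (1 - exp(-2 theta t)) / (2 theta), independent of x_0.
With theta = 5/4, sigma = 5/3:
  Var(X_t) = (5/3)^2 * (1 - exp(-2*5/4 t)) / (2 * 5/4) = 10/9 - 10*exp(-5*t/2)/9.
As t -> infinity, exp(-2*5/4 t) -> 0, so the stationary variance is sigma^2 / (2 theta) = 10/9.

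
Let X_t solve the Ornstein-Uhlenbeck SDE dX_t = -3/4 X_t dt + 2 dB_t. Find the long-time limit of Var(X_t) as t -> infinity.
lim Var(X_t) = 8/3

The OU SDE dX = -theta X dt + sigma dB admits the integrating factor exp(theta t): d(exp(theta t) X_t) = sigma exp(theta t) dB_t. Integrating from 0 to t gives X_t = x_0 * exp(-theta t) + sigma * int_0^t exp(-theta (t-s)) dB_s for any initial x_0. The Itô integral has variance (by the Itô isometry) sigma^2 * int_0^t exp(-2 theta (t - s)) ds = sigma^2 * (1 - exp(-2 theta t)) / (2 theta), independent of x_0.
With theta = 3/4, sigma = 2:
  Var(X_t) = (2)^2 * (1 - exp(-2*3/4 t)) / (2 * 3/4) = 8/3 - 8*exp(-3*t/2)/3.
As t -> infinity, exp(-2*3/4 t) -> 0, so the stationary variance is sigma^2 / (2 theta) = 8/3.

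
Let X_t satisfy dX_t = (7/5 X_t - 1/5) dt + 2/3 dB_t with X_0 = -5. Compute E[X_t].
E[X_t] = 1/7 - 36*exp(7*t/5)/7

Taking expectations and using E[dB_t] = 0, the mean m(t) = E[X_t] satisfies the ODE m'(t) = a m(t) + b with m(0) = x_0. With a = 7/5, b = -1/5, x_0 = -5, the solution is
  m(t) = x_0 * exp(a t) + (b/a) * (exp(a t) - 1)
       = (-5) * exp((7/5) t) + ((-1/5)/(7/5)) * (exp((7/5) t) - 1)
       = 1/7 - 36*exp(7*t/5)/7.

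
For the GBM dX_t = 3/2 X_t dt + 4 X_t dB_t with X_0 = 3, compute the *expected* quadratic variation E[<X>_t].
E[<X>_t] = 144*exp(19*t)/19 - 144/19

<X>_t = int_0^t (4 * X_s)^2 ds. Taking expectation inside the integral: E[<X>_t] = 4^2 * int_0^t E[X_s^2] ds. For GBM, E[X_s^2] = x_0^2 * exp((2 mu + sigma^2) s). Integrating:
  E[<X>_t] = 4^2 * 3^2 * (exp((2*(3/2) + 4^2) t) - 1) / (2*(3/2) + 4^2)
           = 4^2 * 3^2 * (exp(19 t) - 1) / 19 = 144*exp(19*t)/19 - 144/19.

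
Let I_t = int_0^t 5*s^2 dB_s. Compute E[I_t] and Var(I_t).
E[I_t] = 0; Var(I_t) = 5*t^5

The Itô integral of a deterministic integrand f(s) has mean 0 because each increment f(s) * (B_{s+ds} - B_s) has mean 0. By the Itô isometry:
  Var( int_0^t f(s) dB_s ) = E[ (int_0^t f(s) dB_s)^2 ] = int_0^t f(s)^2 ds.
Here f(s) = 5*s^2, so f(s)^2 = 25*s^4. Integrate:
  int_0^t (25*s^4) ds = 5*t^5.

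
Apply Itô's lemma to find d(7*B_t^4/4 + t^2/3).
d(7*B_t^4/4 + t^2/3) = (21*B_t^2/2 + 2*t/3) dt + (7*B_t^3) dB_t

Itô's formula for f(t, x): d f(t, B_t) = (f_t + (1/2) f_xx) dt + f_x dB_t. Compute partials of f(t, x) = t^2/3 + 7*x^4/4:
  f_t(t,x)  = 2*t/3
  f_x(t,x)  = 7*x^3
  f_xx(t,x) = 21*x^2
Assemble drift = f_t + (1/2) f_xx = 2*t/3 + 21*x^2/2 and diffusion = f_x = 7*x^3. Substituting x = B_t:
  d(7*B_t^4/4 + t^2/3) = (21*B_t^2/2 + 2*t/3) dt + (7*B_t^3) dB_t.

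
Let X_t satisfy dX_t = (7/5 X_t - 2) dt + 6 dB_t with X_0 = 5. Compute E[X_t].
E[X_t] = 25*exp(7*t/5)/7 + 10/7

Taking expectations and using E[dB_t] = 0, the mean m(t) = E[X_t] satisfies the ODE m'(t) = a m(t) + b with m(0) = x_0. With a = 7/5, b = -2, x_0 = 5, the solution is
  m(t) = x_0 * exp(a t) + (b/a) * (exp(a t) - 1)
       = 5 * exp((7/5) t) + ((-2)/(7/5)) * (exp((7/5) t) - 1)
       = 25*exp(7*t/5)/7 + 10/7.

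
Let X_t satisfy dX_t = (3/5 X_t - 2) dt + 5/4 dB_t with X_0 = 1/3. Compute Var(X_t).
Var(X_t) = 125*exp(6*t/5)/96 - 125/96

The variance V(t) = Var(X_t) satisfies V'(t) = 2 a V(t) + c^2 with V(0) = 0 (drift coefficient is linear in X, diffusion is constant). With a = 3/5, c = 5/4, the solution is
  V(t) = (c^2 / (2 a)) * (exp(2 a t) - 1)
       = ((5/4)^2 / (2*(3/5))) * (exp((6/5) t) - 1)
       = 125*exp(6*t/5)/96 - 125/96.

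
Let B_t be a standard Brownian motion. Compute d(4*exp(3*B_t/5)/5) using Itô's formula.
d(4*exp(3*B_t/5)/5) = (18*exp(3*B_t/5)/125) dt + (12*exp(3*B_t/5)/25) dB_t

Itô's formula for f(B_t) gives d f(B_t) = f'(B_t) dB_t + (1/2) f''(B_t) dt. Compute derivatives of f(x) = 4*exp(3*x/5)/5:
  f'(x)  = 12*exp(3*x/5)/25
  f''(x) = 36*exp(3*x/5)/125
Substitute x = B_t and multiply the f'' term by 1/2:
  drift     = (1/2) * (36*exp(3*x/5)/125) evaluated at B_t = 18*exp(3*B_t/5)/125
  diffusion = (12*exp(3*x/5)/25) evaluated at B_t = 12*exp(3*B_t/5)/25
Therefore d(4*exp(3*B_t/5)/5) = (18*exp(3*B_t/5)/125) dt + (12*exp(3*B_t/5)/25) dB_t.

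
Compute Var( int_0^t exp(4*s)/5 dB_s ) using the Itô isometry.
Var = exp(8*t)/200 - 1/200

The Itô integral of a deterministic integrand f(s) has mean 0 because each increment f(s) * (B_{s+ds} - B_s) has mean 0. By the Itô isometry:
  Var( int_0^t f(s) dB_s ) = E[ (int_0^t f(s) dB_s)^2 ] = int_0^t f(s)^2 ds.
Here f(s) = exp(4*s)/5, so f(s)^2 = exp(8*s)/25. Integrate:
  int_0^t (exp(8*s)/25) ds = exp(8*t)/200 - 1/200.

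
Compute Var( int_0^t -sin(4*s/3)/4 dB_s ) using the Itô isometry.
Var = t/32 - 3*sin(4*t/3)*cos(4*t/3)/128

The Itô integral of a deterministic integrand f(s) has mean 0 because each increment f(s) * (B_{s+ds} - B_s) has mean 0. By the Itô isometry:
  Var( int_0^t f(s) dB_s ) = E[ (int_0^t f(s) dB_s)^2 ] = int_0^t f(s)^2 ds.
Here f(s) = -sin(4*s/3)/4, so f(s)^2 = sin(4*s/3)^2/16. Integrate:
  int_0^t (sin(4*s/3)^2/16) ds = t/32 - 3*sin(4*t/3)*cos(4*t/3)/128.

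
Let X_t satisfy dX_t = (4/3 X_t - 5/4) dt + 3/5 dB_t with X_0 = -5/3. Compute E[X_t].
E[X_t] = 15/16 - 125*exp(4*t/3)/48

Taking expectations and using E[dB_t] = 0, the mean m(t) = E[X_t] satisfies the ODE m'(t) = a m(t) + b with m(0) = x_0. With a = 4/3, b = -5/4, x_0 = -5/3, the solution is
  m(t) = x_0 * exp(a t) + (b/a) * (exp(a t) - 1)
       = (-5/3) * exp((4/3) t) + ((-5/4)/(4/3)) * (exp((4/3) t) - 1)
       = 15/16 - 125*exp(4*t/3)/48.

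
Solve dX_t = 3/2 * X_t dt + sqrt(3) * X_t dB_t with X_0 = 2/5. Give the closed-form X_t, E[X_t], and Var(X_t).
X_t = 2/5 * exp((0) t + (sqrt(3)) B_t); E[X_t] = 2*exp(3*t/2)/5; Var(X_t) = 4*(exp(3*t) - 1)*exp(3*t)/25

For GBM dX = mu X dt + sigma X dB with X_0 = x_0, apply Itô to Y = log X: dY = (mu - sigma^2/2) dt + sigma dB, so Y_t = log(x_0) + (mu - sigma^2/2) t + sigma B_t and hence X_t = x_0 * exp((mu - sigma^2/2) t + sigma B_t).
With mu = 3/2, sigma = sqrt(3), x_0 = 2/5, this gives:
  X_t = 2/5 * exp((0) * t + (sqrt(3)) * B_t).
Since sigma*B_t ~ Normal(0, sigma^2 t), E[exp(sigma*B_t)] = exp(sigma^2 t / 2); so E[X_t] = x_0 * exp((mu - sigma^2/2) t) * exp(sigma^2 t / 2) = x_0 * exp(mu t) = 2*exp(3*t/2)/5.
Var(X_t) = E[X_t^2] - (E[X_t])^2 = x_0^2 * exp(2 mu t) * (exp(sigma^2 t) - 1) = 4*(exp(3*t) - 1)*exp(3*t)/25.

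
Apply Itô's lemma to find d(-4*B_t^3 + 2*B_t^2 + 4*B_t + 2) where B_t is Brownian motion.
d(-4*B_t^3 + 2*B_t^2 + 4*B_t + 2) = (2 - 12*B_t) dt + (-12*B_t^2 + 4*B_t + 4) dB_t

Itô's formula for f(B_t) gives d f(B_t) = f'(B_t) dB_t + (1/2) f''(B_t) dt. Compute derivatives of f(x) = -4*x^3 + 2*x^2 + 4*x + 2:
  f'(x)  = -12*x^2 + 4*x + 4
  f''(x) = 4 - 24*x
Substitute x = B_t and multiply the f'' term by 1/2:
  drift     = (1/2) * (4 - 24*x) evaluated at B_t = 2 - 12*B_t
  diffusion = (-12*x^2 + 4*x + 4) evaluated at B_t = -12*B_t^2 + 4*B_t + 4
Therefore d(-4*B_t^3 + 2*B_t^2 + 4*B_t + 2) = (2 - 12*B_t) dt + (-12*B_t^2 + 4*B_t + 4) dB_t.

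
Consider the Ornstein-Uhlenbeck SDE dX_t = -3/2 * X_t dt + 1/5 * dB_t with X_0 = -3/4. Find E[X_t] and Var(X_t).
E[X_t] = -3*exp(-3*t/2)/4; Var(X_t) = 1/75 - exp(-3*t)/75

The OU SDE dX = -theta X dt + sigma dB admits the integrating factor exp(theta t): d(exp(theta t) X_t) = sigma exp(theta t) dB_t. Integrating from 0 to t:
  X_t = x_0 * exp(-theta t) + sigma * int_0^t exp(-theta (t-s)) dB_s.
The Itô integral has mean 0 and (by the Itô isometry) variance sigma^2 * int_0^t exp(-2 theta (t - s)) ds = sigma^2 * (1 - exp(-2 theta t)) / (2 theta).
With theta = 3/2, sigma = 1/5, x_0 = -3/4:
  E[X_t] = -3/4 * exp(-3/2 t) = -3*exp(-3*t/2)/4
  Var(X_t) = (1/5)^2 * (1 - exp(-2*3/2 t)) / (2 * 3/2) = 1/75 - exp(-3*t)/75.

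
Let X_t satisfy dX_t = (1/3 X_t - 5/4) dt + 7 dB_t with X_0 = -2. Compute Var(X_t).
Var(X_t) = 147*exp(2*t/3)/2 - 147/2

The variance V(t) = Var(X_t) satisfies V'(t) = 2 a V(t) + c^2 with V(0) = 0 (drift coefficient is linear in X, diffusion is constant). With a = 1/3, c = 7, the solution is
  V(t) = (c^2 / (2 a)) * (exp(2 a t) - 1)
       = (7^2 / (2*(1/3))) * (exp((2/3) t) - 1)
       = 147*exp(2*t/3)/2 - 147/2.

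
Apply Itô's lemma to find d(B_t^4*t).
d(B_t^4*t) = (B_t^2*(B_t^2 + 6*t)) dt + (4*B_t^3*t) dB_t

Itô's formula for f(t, x): d f(t, B_t) = (f_t + (1/2) f_xx) dt + f_x dB_t. Compute partials of f(t, x) = t*x^4:
  f_t(t,x)  = x^4
  f_x(t,x)  = 4*t*x^3
  f_xx(t,x) = 12*t*x^2
Assemble drift = f_t + (1/2) f_xx = x^2*(6*t + x^2) and diffusion = f_x = 4*t*x^3. Substituting x = B_t:
  d(B_t^4*t) = (B_t^2*(B_t^2 + 6*t)) dt + (4*B_t^3*t) dB_t.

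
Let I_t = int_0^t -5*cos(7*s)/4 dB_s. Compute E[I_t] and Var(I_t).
E[I_t] = 0; Var(I_t) = 25*t/32 + 25*sin(14*t)/448

The Itô integral of a deterministic integrand f(s) has mean 0 because each increment f(s) * (B_{s+ds} - B_s) has mean 0. By the Itô isometry:
  Var( int_0^t f(s) dB_s ) = E[ (int_0^t f(s) dB_s)^2 ] = int_0^t f(s)^2 ds.
Here f(s) = -5*cos(7*s)/4, so f(s)^2 = 25*cos(7*s)^2/16. Integrate:
  int_0^t (25*cos(7*s)^2/16) ds = 25*t/32 + 25*sin(14*t)/448.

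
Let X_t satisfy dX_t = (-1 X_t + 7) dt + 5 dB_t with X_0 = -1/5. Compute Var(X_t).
Var(X_t) = 25/2 - 25*exp(-2*t)/2

The variance V(t) = Var(X_t) satisfies V'(t) = 2 a V(t) + c^2 with V(0) = 0 (drift coefficient is linear in X, diffusion is constant). With a = -1, c = 5, the solution is
  V(t) = (c^2 / (2 a)) * (exp(2 a t) - 1)
       = (5^2 / (2*(-1))) * (exp((-2) t) - 1)
       = 25/2 - 25*exp(-2*t)/2.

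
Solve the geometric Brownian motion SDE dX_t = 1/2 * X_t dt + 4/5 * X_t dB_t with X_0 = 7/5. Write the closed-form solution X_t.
X_t = 7/5 * exp((9/50) * t + (4/5) * B_t)

For GBM dX = mu X dt + sigma X dB with X_0 = x_0, apply Itô to Y = log X: dY = (mu - sigma^2/2) dt + sigma dB, so Y_t = log(x_0) + (mu - sigma^2/2) t + sigma B_t and hence X_t = x_0 * exp((mu - sigma^2/2) t + sigma B_t).
With mu = 1/2, sigma = 4/5, x_0 = 7/5, this gives:
  X_t = 7/5 * exp((9/50) * t + (4/5) * B_t).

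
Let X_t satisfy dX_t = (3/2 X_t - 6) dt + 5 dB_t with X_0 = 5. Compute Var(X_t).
Var(X_t) = 25*exp(3*t)/3 - 25/3

The variance V(t) = Var(X_t) satisfies V'(t) = 2 a V(t) + c^2 with V(0) = 0 (drift coefficient is linear in X, diffusion is constant). With a = 3/2, c = 5, the solution is
  V(t) = (c^2 / (2 a)) * (exp(2 a t) - 1)
       = (5^2 / (2*(3/2))) * (exp(3 t) - 1)
       = 25*exp(3*t)/3 - 25/3.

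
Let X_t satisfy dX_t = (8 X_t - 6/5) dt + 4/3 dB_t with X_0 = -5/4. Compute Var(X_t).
Var(X_t) = exp(16*t)/9 - 1/9

The variance V(t) = Var(X_t) satisfies V'(t) = 2 a V(t) + c^2 with V(0) = 0 (drift coefficient is linear in X, diffusion is constant). With a = 8, c = 4/3, the solution is
  V(t) = (c^2 / (2 a)) * (exp(2 a t) - 1)
       = ((4/3)^2 / (2*8)) * (exp(16 t) - 1)
       = exp(16*t)/9 - 1/9.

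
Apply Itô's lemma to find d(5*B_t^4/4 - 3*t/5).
d(5*B_t^4/4 - 3*t/5) = (15*B_t^2/2 - 3/5) dt + (5*B_t^3) dB_t

Itô's formula for f(t, x): d f(t, B_t) = (f_t + (1/2) f_xx) dt + f_x dB_t. Compute partials of f(t, x) = -3*t/5 + 5*x^4/4:
  f_t(t,x)  = -3/5
  f_x(t,x)  = 5*x^3
  f_xx(t,x) = 15*x^2
Assemble drift = f_t + (1/2) f_xx = 15*x^2/2 - 3/5 and diffusion = f_x = 5*x^3. Substituting x = B_t:
  d(5*B_t^4/4 - 3*t/5) = (15*B_t^2/2 - 3/5) dt + (5*B_t^3) dB_t.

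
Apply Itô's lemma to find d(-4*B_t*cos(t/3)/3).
d(-4*B_t*cos(t/3)/3) = (4*B_t*sin(t/3)/9) dt + (-4*cos(t/3)/3) dB_t

Itô's formula for f(t, x): d f(t, B_t) = (f_t + (1/2) f_xx) dt + f_x dB_t. Compute partials of f(t, x) = -4*x*cos(t/3)/3:
  f_t(t,x)  = 4*x*sin(t/3)/9
  f_x(t,x)  = -4*cos(t/3)/3
  f_xx(t,x) = 0
Assemble drift = f_t + (1/2) f_xx = 4*x*sin(t/3)/9 and diffusion = f_x = -4*cos(t/3)/3. Substituting x = B_t:
  d(-4*B_t*cos(t/3)/3) = (4*B_t*sin(t/3)/9) dt + (-4*cos(t/3)/3) dB_t.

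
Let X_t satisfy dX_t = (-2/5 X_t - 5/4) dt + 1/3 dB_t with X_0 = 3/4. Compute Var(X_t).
Var(X_t) = 5/36 - 5*exp(-4*t/5)/36

The variance V(t) = Var(X_t) satisfies V'(t) = 2 a V(t) + c^2 with V(0) = 0 (drift coefficient is linear in X, diffusion is constant). With a = -2/5, c = 1/3, the solution is
  V(t) = (c^2 / (2 a)) * (exp(2 a t) - 1)
       = ((1/3)^2 / (2*(-2/5))) * (exp((-4/5) t) - 1)
       = 5/36 - 5*exp(-4*t/5)/36.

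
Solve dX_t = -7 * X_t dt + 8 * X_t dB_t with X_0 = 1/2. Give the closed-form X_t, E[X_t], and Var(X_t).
X_t = 1/2 * exp((-39) t + (8) B_t); E[X_t] = exp(-7*t)/2; Var(X_t) = (exp(64*t) - 1)*exp(-14*t)/4

For GBM dX = mu X dt + sigma X dB with X_0 = x_0, apply Itô to Y = log X: dY = (mu - sigma^2/2) dt + sigma dB, so Y_t = log(x_0) + (mu - sigma^2/2) t + sigma B_t and hence X_t = x_0 * exp((mu - sigma^2/2) t + sigma B_t).
With mu = -7, sigma = 8, x_0 = 1/2, this gives:
  X_t = 1/2 * exp((-39) * t + (8) * B_t).
Since sigma*B_t ~ Normal(0, sigma^2 t), E[exp(sigma*B_t)] = exp(sigma^2 t / 2); so E[X_t] = x_0 * exp((mu - sigma^2/2) t) * exp(sigma^2 t / 2) = x_0 * exp(mu t) = exp(-7*t)/2.
Var(X_t) = E[X_t^2] - (E[X_t])^2 = x_0^2 * exp(2 mu t) * (exp(sigma^2 t) - 1) = (exp(64*t) - 1)*exp(-14*t)/4.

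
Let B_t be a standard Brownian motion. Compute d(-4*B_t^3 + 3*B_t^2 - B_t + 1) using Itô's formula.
d(-4*B_t^3 + 3*B_t^2 - B_t + 1) = (3 - 12*B_t) dt + (-12*B_t^2 + 6*B_t - 1) dB_t

Itô's formula for f(B_t) gives d f(B_t) = f'(B_t) dB_t + (1/2) f''(B_t) dt. Compute derivatives of f(x) = -4*x^3 + 3*x^2 - x + 1:
  f'(x)  = -12*x^2 + 6*x - 1
  f''(x) = 6 - 24*x
Substitute x = B_t and multiply the f'' term by 1/2:
  drift     = (1/2) * (6 - 24*x) evaluated at B_t = 3 - 12*B_t
  diffusion = (-12*x^2 + 6*x - 1) evaluated at B_t = -12*B_t^2 + 6*B_t - 1
Therefore d(-4*B_t^3 + 3*B_t^2 - B_t + 1) = (3 - 12*B_t) dt + (-12*B_t^2 + 6*B_t - 1) dB_t.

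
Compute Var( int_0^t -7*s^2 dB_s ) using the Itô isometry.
Var = 49*t^5/5

The Itô integral of a deterministic integrand f(s) has mean 0 because each increment f(s) * (B_{s+ds} - B_s) has mean 0. By the Itô isometry:
  Var( int_0^t f(s) dB_s ) = E[ (int_0^t f(s) dB_s)^2 ] = int_0^t f(s)^2 ds.
Here f(s) = -7*s^2, so f(s)^2 = 49*s^4. Integrate:
  int_0^t (49*s^4) ds = 49*t^5/5.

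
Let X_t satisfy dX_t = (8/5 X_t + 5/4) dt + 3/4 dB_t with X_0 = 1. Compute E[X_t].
E[X_t] = 57*exp(8*t/5)/32 - 25/32

Taking expectations and using E[dB_t] = 0, the mean m(t) = E[X_t] satisfies the ODE m'(t) = a m(t) + b with m(0) = x_0. With a = 8/5, b = 5/4, x_0 = 1, the solution is
  m(t) = x_0 * exp(a t) + (b/a) * (exp(a t) - 1)
       = 1 * exp((8/5) t) + ((5/4)/(8/5)) * (exp((8/5) t) - 1)
       = 57*exp(8*t/5)/32 - 25/32.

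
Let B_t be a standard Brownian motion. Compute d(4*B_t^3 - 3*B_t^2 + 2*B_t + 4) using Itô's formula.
d(4*B_t^3 - 3*B_t^2 + 2*B_t + 4) = (12*B_t - 3) dt + (12*B_t^2 - 6*B_t + 2) dB_t

Itô's formula for f(B_t) gives d f(B_t) = f'(B_t) dB_t + (1/2) f''(B_t) dt. Compute derivatives of f(x) = 4*x^3 - 3*x^2 + 2*x + 4:
  f'(x)  = 12*x^2 - 6*x + 2
  f''(x) = 24*x - 6
Substitute x = B_t and multiply the f'' term by 1/2:
  drift     = (1/2) * (24*x - 6) evaluated at B_t = 12*B_t - 3
  diffusion = (12*x^2 - 6*x + 2) evaluated at B_t = 12*B_t^2 - 6*B_t + 2
Therefore d(4*B_t^3 - 3*B_t^2 + 2*B_t + 4) = (12*B_t - 3) dt + (12*B_t^2 - 6*B_t + 2) dB_t.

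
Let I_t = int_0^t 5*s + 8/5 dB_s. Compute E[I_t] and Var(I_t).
E[I_t] = 0; Var(I_t) = t*(625*t^2 + 600*t + 192)/75

The Itô integral of a deterministic integrand f(s) has mean 0 because each increment f(s) * (B_{s+ds} - B_s) has mean 0. By the Itô isometry:
  Var( int_0^t f(s) dB_s ) = E[ (int_0^t f(s) dB_s)^2 ] = int_0^t f(s)^2 ds.
Here f(s) = 5*s + 8/5, so f(s)^2 = (25*s + 8)^2/25. Integrate:
  int_0^t ((25*s + 8)^2/25) ds = t*(625*t^2 + 600*t + 192)/75.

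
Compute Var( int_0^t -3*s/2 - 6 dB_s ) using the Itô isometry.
Var = 3*t*(t^2 + 12*t + 48)/4

The Itô integral of a deterministic integrand f(s) has mean 0 because each increment f(s) * (B_{s+ds} - B_s) has mean 0. By the Itô isometry:
  Var( int_0^t f(s) dB_s ) = E[ (int_0^t f(s) dB_s)^2 ] = int_0^t f(s)^2 ds.
Here f(s) = -3*s/2 - 6, so f(s)^2 = 9*(s + 4)^2/4. Integrate:
  int_0^t (9*(s + 4)^2/4) ds = 3*t*(t^2 + 12*t + 48)/4.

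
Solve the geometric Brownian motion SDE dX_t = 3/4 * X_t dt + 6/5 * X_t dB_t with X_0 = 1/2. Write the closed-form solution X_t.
X_t = 1/2 * exp((3/100) * t + (6/5) * B_t)

For GBM dX = mu X dt + sigma X dB with X_0 = x_0, apply Itô to Y = log X: dY = (mu - sigma^2/2) dt + sigma dB, so Y_t = log(x_0) + (mu - sigma^2/2) t + sigma B_t and hence X_t = x_0 * exp((mu - sigma^2/2) t + sigma B_t).
With mu = 3/4, sigma = 6/5, x_0 = 1/2, this gives:
  X_t = 1/2 * exp((3/100) * t + (6/5) * B_t).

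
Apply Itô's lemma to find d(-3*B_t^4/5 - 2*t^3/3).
d(-3*B_t^4/5 - 2*t^3/3) = (-18*B_t^2/5 - 2*t^2) dt + (-12*B_t^3/5) dB_t

Itô's formula for f(t, x): d f(t, B_t) = (f_t + (1/2) f_xx) dt + f_x dB_t. Compute partials of f(t, x) = -2*t^3/3 - 3*x^4/5:
  f_t(t,x)  = -2*t^2
  f_x(t,x)  = -12*x^3/5
  f_xx(t,x) = -36*x^2/5
Assemble drift = f_t + (1/2) f_xx = -2*t^2 - 18*x^2/5 and diffusion = f_x = -12*x^3/5. Substituting x = B_t:
  d(-3*B_t^4/5 - 2*t^3/3) = (-18*B_t^2/5 - 2*t^2) dt + (-12*B_t^3/5) dB_t.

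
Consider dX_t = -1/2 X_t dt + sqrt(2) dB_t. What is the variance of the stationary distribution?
lim Var(X_t) = 2

The OU SDE dX = -theta X dt + sigma dB admits the integrating factor exp(theta t): d(exp(theta t) X_t) = sigma exp(theta t) dB_t. Integrating from 0 to t gives X_t = x_0 * exp(-theta t) + sigma * int_0^t exp(-theta (t-s)) dB_s for any initial x_0. The Itô integral has variance (by the Itô isometry) sigma^2 * int_0^t exp(-2 theta (t - s)) ds = sigma^2 * (1 - exp(-2 theta t)) / (2 theta), independent of x_0.
With theta = 1/2, sigma = sqrt(2):
  Var(X_t) = (sqrt(2))^2 * (1 - exp(-2*1/2 t)) / (2 * 1/2) = 2 - 2*exp(-t).
As t -> infinity, exp(-2*1/2 t) -> 0, so the stationary variance is sigma^2 / (2 theta) = 2.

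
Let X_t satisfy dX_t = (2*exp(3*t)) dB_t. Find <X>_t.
<X>_t = 2*exp(6*t)/3 - 2/3

For an Itô process dX_t = a(t) dt + b(t) dB_t, the quadratic variation is <X>_t = int_0^t b(s)^2 ds (the drift term does not contribute). Here b(s) = 2*exp(3*s), so
  b(s)^2 = 4*exp(6*s).
Integrating from 0 to t:
  <X>_t = int_0^t (4*exp(6*s)) ds = 2*exp(6*t)/3 - 2/3.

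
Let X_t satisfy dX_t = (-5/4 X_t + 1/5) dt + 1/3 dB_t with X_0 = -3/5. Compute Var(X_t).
Var(X_t) = 2/45 - 2*exp(-5*t/2)/45

The variance V(t) = Var(X_t) satisfies V'(t) = 2 a V(t) + c^2 with V(0) = 0 (drift coefficient is linear in X, diffusion is constant). With a = -5/4, c = 1/3, the solution is
  V(t) = (c^2 / (2 a)) * (exp(2 a t) - 1)
       = ((1/3)^2 / (2*(-5/4))) * (exp((-5/2) t) - 1)
       = 2/45 - 2*exp(-5*t/2)/45.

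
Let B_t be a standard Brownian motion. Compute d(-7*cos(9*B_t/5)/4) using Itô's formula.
d(-7*cos(9*B_t/5)/4) = (567*cos(9*B_t/5)/200) dt + (63*sin(9*B_t/5)/20) dB_t

Itô's formula for f(B_t) gives d f(B_t) = f'(B_t) dB_t + (1/2) f''(B_t) dt. Compute derivatives of f(x) = -7*cos(9*x/5)/4:
  f'(x)  = 63*sin(9*x/5)/20
  f''(x) = 567*cos(9*x/5)/100
Substitute x = B_t and multiply the f'' term by 1/2:
  drift     = (1/2) * (567*cos(9*x/5)/100) evaluated at B_t = 567*cos(9*B_t/5)/200
  diffusion = (63*sin(9*x/5)/20) evaluated at B_t = 63*sin(9*B_t/5)/20
Therefore d(-7*cos(9*B_t/5)/4) = (567*cos(9*B_t/5)/200) dt + (63*sin(9*B_t/5)/20) dB_t.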